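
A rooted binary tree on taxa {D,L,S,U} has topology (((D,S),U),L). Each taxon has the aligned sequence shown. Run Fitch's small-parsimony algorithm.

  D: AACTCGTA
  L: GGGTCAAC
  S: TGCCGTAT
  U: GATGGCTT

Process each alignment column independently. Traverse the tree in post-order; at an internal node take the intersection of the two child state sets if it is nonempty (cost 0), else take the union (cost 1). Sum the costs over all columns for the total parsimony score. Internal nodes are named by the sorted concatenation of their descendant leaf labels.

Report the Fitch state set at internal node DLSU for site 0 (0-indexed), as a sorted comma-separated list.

DS@0: {A} ∪ {T} = {A,T} (union, +1)
DSU@0: {A,T} ∪ {G} = {A,G,T} (union, +1)
DLSU@0: {A,G,T} ∩ {G} = {G} (intersection, +0)
DS@1: {A} ∪ {G} = {A,G} (union, +1)
DSU@1: {A,G} ∩ {A} = {A} (intersection, +0)
DLSU@1: {A} ∪ {G} = {A,G} (union, +1)
DS@2: {C} ∩ {C} = {C} (intersection, +0)
DSU@2: {C} ∪ {T} = {C,T} (union, +1)
DLSU@2: {C,T} ∪ {G} = {C,G,T} (union, +1)
DS@3: {T} ∪ {C} = {C,T} (union, +1)
DSU@3: {C,T} ∪ {G} = {C,G,T} (union, +1)
DLSU@3: {C,G,T} ∩ {T} = {T} (intersection, +0)
DS@4: {C} ∪ {G} = {C,G} (union, +1)
DSU@4: {C,G} ∩ {G} = {G} (intersection, +0)
DLSU@4: {G} ∪ {C} = {C,G} (union, +1)
DS@5: {G} ∪ {T} = {G,T} (union, +1)
DSU@5: {G,T} ∪ {C} = {C,G,T} (union, +1)
DLSU@5: {C,G,T} ∪ {A} = {A,C,G,T} (union, +1)
DS@6: {T} ∪ {A} = {A,T} (union, +1)
DSU@6: {A,T} ∩ {T} = {T} (intersection, +0)
DLSU@6: {T} ∪ {A} = {A,T} (union, +1)
DS@7: {A} ∪ {T} = {A,T} (union, +1)
DSU@7: {A,T} ∩ {T} = {T} (intersection, +0)
DLSU@7: {T} ∪ {C} = {C,T} (union, +1)
per-site changes: [2, 2, 2, 2, 2, 3, 2, 2]; total = 17

G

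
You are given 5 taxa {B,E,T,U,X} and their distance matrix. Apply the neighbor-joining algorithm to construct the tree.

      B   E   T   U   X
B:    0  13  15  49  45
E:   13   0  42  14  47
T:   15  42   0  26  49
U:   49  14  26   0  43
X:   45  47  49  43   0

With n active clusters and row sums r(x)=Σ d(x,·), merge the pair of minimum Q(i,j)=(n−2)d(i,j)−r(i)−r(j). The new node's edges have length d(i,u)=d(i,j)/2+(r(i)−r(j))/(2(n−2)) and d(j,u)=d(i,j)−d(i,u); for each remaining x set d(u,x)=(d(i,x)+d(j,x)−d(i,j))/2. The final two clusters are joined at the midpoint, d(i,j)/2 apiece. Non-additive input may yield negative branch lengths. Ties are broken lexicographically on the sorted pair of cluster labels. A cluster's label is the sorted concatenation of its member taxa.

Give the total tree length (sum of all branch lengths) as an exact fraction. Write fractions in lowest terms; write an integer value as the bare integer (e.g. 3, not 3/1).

1. join B+T (d=15, Q=-209) ⇒ BT; edges |B|=35/6, |T|=55/6
  updated: d(BT,E)=20, d(BT,U)=30, d(BT,X)=79/2
2. join BT+X (d=79/2, Q=-140) ⇒ BTX; edges |BT|=39/4, |X|=119/4
  updated: d(BTX,E)=55/4, d(BTX,U)=67/4
3. join BTX+E (d=55/4, Q=-89/2) ⇒ BETX; edges |BTX|=33/4, |E|=11/2
  updated: d(BETX,U)=17/2
4. join BETX+U (d=17/2) ⇒ BETUX; edges |BETX|=17/4, |U|=17/4
final tree: ((((B:35/6,T:55/6):39/4,X:119/4):33/4,E:11/2):17/4,U:17/4)
total length: 307/4

307/4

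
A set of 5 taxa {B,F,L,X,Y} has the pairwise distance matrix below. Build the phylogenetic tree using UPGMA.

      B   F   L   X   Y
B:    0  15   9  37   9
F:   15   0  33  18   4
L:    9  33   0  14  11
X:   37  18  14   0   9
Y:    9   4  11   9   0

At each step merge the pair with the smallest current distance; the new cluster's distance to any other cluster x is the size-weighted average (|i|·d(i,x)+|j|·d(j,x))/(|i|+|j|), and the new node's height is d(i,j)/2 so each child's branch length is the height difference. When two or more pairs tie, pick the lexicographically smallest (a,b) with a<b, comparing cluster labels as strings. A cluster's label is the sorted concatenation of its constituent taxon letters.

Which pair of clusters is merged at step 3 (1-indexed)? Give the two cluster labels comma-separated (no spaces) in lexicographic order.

FY,X

1. join F+Y (d=4) ⇒ FY; edges |F|=2, |Y|=2
  updated: d(B,FY)=12, d(FY,L)=22, d(FY,X)=27/2
2. join B+L (d=9) ⇒ BL; edges |B|=9/2, |L|=9/2
  updated: d(BL,FY)=17, d(BL,X)=51/2
3. join FY+X (d=27/2) ⇒ FXY; edges |FY|=19/4, |X|=27/4
  updated: d(BL,FXY)=119/6
4. join BL+FXY (d=119/6) ⇒ BFLXY; edges |BL|=65/12, |FXY|=19/6
final tree: ((B:9/2,L:9/2):65/12,((F:2,Y:2):19/4,X:27/4):19/6)
total length: 397/12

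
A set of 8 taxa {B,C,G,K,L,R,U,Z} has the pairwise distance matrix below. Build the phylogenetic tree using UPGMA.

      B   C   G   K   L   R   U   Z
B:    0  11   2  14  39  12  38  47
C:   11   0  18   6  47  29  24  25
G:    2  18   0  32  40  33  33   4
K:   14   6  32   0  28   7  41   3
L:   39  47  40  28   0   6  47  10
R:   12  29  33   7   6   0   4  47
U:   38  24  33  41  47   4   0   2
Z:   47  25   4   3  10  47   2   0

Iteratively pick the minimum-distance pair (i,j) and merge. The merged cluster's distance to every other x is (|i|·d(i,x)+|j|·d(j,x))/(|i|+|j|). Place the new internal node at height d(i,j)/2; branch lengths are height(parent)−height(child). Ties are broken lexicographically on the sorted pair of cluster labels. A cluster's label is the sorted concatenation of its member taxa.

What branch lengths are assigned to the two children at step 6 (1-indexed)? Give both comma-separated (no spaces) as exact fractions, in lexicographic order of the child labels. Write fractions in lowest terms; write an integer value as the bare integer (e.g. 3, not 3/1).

65/16,199/16

iteration 1: select B,G (d=2); attach at lengths (1, 1); label the merged cluster BG
  updated: d(BG,C)=29/2, d(BG,K)=23, d(BG,L)=79/2, d(BG,R)=45/2, d(BG,U)=71/2, d(BG,Z)=51/2
iteration 2: select U,Z (d=2); attach at lengths (1, 1); label the merged cluster UZ
  updated: d(BG,UZ)=61/2, d(C,UZ)=49/2, d(K,UZ)=22, d(L,UZ)=57/2, d(R,UZ)=51/2
iteration 3: select C,K (d=6); attach at lengths (3, 3); label the merged cluster CK
  updated: d(BG,CK)=75/4, d(CK,L)=75/2, d(CK,R)=18, d(CK,UZ)=93/4
iteration 4: select L,R (d=6); attach at lengths (3, 3); label the merged cluster LR
  updated: d(BG,LR)=31, d(CK,LR)=111/4, d(LR,UZ)=27
iteration 5: select BG,CK (d=75/4); attach at lengths (67/8, 51/8); label the merged cluster BCGK
  updated: d(BCGK,LR)=235/8, d(BCGK,UZ)=215/8
iteration 6: select BCGK,UZ (d=215/8); attach at lengths (65/16, 199/16); label the merged cluster BCGKUZ
  updated: d(BCGKUZ,LR)=343/12
iteration 7: select BCGKUZ,LR (d=343/12); attach at lengths (41/48, 271/24); label the merged cluster BCGKLRUZ
final tree: ((((B:1,G:1):67/8,(C:3,K:3):51/8):65/16,(U:1,Z:1):199/16):41/48,(L:3,R:3):271/24)
total length: 2851/48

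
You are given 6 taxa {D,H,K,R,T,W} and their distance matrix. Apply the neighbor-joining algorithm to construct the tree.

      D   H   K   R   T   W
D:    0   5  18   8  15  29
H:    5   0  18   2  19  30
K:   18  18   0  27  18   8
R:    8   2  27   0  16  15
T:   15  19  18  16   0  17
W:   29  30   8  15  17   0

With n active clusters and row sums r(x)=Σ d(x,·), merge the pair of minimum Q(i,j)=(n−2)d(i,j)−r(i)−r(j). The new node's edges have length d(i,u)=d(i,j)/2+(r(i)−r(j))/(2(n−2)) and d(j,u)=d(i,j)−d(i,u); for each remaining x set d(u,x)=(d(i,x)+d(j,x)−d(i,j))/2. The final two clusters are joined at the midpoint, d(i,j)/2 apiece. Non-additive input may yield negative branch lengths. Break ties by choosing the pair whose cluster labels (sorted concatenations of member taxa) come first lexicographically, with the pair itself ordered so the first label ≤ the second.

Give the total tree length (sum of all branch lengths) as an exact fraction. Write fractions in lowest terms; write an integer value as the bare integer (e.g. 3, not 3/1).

293/8

1. join K+W (d=8, Q=-156) ⇒ KW; edges |K|=11/4, |W|=21/4
  updated: d(D,KW)=39/2, d(H,KW)=20, d(KW,R)=17, d(KW,T)=27/2
2. join KW+T (d=27/2, Q=-93) ⇒ KTW; edges |KW|=47/6, |T|=17/3
  updated: d(D,KTW)=21/2, d(H,KTW)=51/4, d(KTW,R)=39/4
3. join D+KTW (d=21/2, Q=-71/2) ⇒ DKTW; edges |D|=23/8, |KTW|=61/8
  updated: d(DKTW,H)=29/8, d(DKTW,R)=29/8
4. join DKTW+H (d=29/8, Q=-37/4) ⇒ DHKTW; edges |DKTW|=21/8, |H|=1
  updated: d(DHKTW,R)=1
5. join DHKTW+R (d=1) ⇒ DHKRTW; edges |DHKTW|=1/2, |R|=1/2
final tree: (((D:23/8,((K:11/4,W:21/4):47/6,T:17/3):61/8):21/8,H:1):1/2,R:1/2)
total length: 293/8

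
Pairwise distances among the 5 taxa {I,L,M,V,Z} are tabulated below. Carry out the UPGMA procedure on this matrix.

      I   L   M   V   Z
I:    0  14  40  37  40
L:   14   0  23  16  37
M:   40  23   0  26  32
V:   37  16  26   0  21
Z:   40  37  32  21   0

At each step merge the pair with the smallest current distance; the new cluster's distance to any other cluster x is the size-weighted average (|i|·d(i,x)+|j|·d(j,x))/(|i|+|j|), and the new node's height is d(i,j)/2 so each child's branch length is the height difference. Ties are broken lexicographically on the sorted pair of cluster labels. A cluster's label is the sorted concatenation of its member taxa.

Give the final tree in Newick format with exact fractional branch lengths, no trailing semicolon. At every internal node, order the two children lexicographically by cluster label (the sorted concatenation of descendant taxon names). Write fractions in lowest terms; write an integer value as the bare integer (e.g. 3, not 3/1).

1. join I+L (d=14) ⇒ IL; edges |I|=7, |L|=7
  updated: d(IL,M)=63/2, d(IL,V)=53/2, d(IL,Z)=77/2
2. join V+Z (d=21) ⇒ VZ; edges |V|=21/2, |Z|=21/2
  updated: d(IL,VZ)=65/2, d(M,VZ)=29
3. join M+VZ (d=29) ⇒ MVZ; edges |M|=29/2, |VZ|=4
  updated: d(IL,MVZ)=193/6
4. join IL+MVZ (d=193/6) ⇒ ILMVZ; edges |IL|=109/12, |MVZ|=19/12
final tree: ((I:7,L:7):109/12,(M:29/2,(V:21/2,Z:21/2):4):19/12)
total length: 385/6

((I:7,L:7):109/12,(M:29/2,(V:21/2,Z:21/2):4):19/12)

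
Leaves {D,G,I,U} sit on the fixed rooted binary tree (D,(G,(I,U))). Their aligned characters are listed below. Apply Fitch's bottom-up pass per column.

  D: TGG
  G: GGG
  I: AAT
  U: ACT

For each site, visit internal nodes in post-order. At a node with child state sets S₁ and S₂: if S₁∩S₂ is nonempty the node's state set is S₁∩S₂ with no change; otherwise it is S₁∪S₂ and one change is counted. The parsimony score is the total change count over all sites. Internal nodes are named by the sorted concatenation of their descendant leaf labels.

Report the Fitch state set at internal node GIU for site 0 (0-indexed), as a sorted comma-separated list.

site 0, node IU: I={A} ∩ U={A} → {A} (+0)
site 0, node GIU: G={G} ∪ IU={A} → {A,G} (+1)
site 0, node DGIU: D={T} ∪ GIU={A,G} → {A,G,T} (+1)
site 1, node IU: I={A} ∪ U={C} → {A,C} (+1)
site 1, node GIU: G={G} ∪ IU={A,C} → {A,C,G} (+1)
site 1, node DGIU: D={G} ∩ GIU={A,C,G} → {G} (+0)
site 2, node IU: I={T} ∩ U={T} → {T} (+0)
site 2, node GIU: G={G} ∪ IU={T} → {G,T} (+1)
site 2, node DGIU: D={G} ∩ GIU={G,T} → {G} (+0)
per-site changes: [2, 2, 1]; total = 5

A,G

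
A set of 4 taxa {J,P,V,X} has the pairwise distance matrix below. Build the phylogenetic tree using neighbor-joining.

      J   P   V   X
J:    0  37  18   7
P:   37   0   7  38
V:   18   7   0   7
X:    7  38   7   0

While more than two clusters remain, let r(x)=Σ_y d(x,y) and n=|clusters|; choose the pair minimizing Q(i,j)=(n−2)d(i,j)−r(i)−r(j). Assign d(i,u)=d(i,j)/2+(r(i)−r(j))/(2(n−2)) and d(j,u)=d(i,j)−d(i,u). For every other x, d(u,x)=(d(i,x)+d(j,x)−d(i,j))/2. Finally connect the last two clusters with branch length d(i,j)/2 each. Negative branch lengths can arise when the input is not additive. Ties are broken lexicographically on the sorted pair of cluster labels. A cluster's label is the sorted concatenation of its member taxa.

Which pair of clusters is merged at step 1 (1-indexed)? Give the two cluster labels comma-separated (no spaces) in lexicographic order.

J,X

step 1: merge (J,X) at d=7, Q=-100; branch lengths J→6, X→1; new cluster JX
  updated: d(JX,P)=34, d(JX,V)=9
step 2: merge (JX,P) at d=34, Q=-50; branch lengths JX→18, P→16; new cluster JPX
  updated: d(JPX,V)=-9
step 3: merge (JPX,V) at d=-9; branch lengths JPX→-9/2, V→-9/2; new cluster JPVX
final tree: (((J:6,X:1):18,P:16):-9/2,V:-9/2)
total length: 32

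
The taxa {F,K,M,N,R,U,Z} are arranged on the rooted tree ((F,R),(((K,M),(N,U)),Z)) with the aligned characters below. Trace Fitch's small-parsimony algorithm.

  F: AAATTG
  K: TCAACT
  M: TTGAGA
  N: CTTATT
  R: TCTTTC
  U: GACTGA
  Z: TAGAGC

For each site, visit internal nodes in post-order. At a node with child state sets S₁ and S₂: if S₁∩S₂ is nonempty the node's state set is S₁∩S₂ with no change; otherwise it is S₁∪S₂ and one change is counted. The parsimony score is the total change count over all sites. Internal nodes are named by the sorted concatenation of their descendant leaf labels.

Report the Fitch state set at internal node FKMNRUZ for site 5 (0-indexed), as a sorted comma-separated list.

site 0, node FR: F={A} ∪ R={T} → {A,T} (+1)
site 0, node KM: K={T} ∩ M={T} → {T} (+0)
site 0, node NU: N={C} ∪ U={G} → {C,G} (+1)
site 0, node KMNU: KM={T} ∪ NU={C,G} → {C,G,T} (+1)
site 0, node KMNUZ: KMNU={C,G,T} ∩ Z={T} → {T} (+0)
site 0, node FKMNRUZ: FR={A,T} ∩ KMNUZ={T} → {T} (+0)
site 1, node FR: F={A} ∪ R={C} → {A,C} (+1)
site 1, node KM: K={C} ∪ M={T} → {C,T} (+1)
site 1, node NU: N={T} ∪ U={A} → {A,T} (+1)
site 1, node KMNU: KM={C,T} ∩ NU={A,T} → {T} (+0)
site 1, node KMNUZ: KMNU={T} ∪ Z={A} → {A,T} (+1)
site 1, node FKMNRUZ: FR={A,C} ∩ KMNUZ={A,T} → {A} (+0)
site 2, node FR: F={A} ∪ R={T} → {A,T} (+1)
site 2, node KM: K={A} ∪ M={G} → {A,G} (+1)
site 2, node NU: N={T} ∪ U={C} → {C,T} (+1)
site 2, node KMNU: KM={A,G} ∪ NU={C,T} → {A,C,G,T} (+1)
site 2, node KMNUZ: KMNU={A,C,G,T} ∩ Z={G} → {G} (+0)
site 2, node FKMNRUZ: FR={A,T} ∪ KMNUZ={G} → {A,G,T} (+1)
site 3, node FR: F={T} ∩ R={T} → {T} (+0)
site 3, node KM: K={A} ∩ M={A} → {A} (+0)
site 3, node NU: N={A} ∪ U={T} → {A,T} (+1)
site 3, node KMNU: KM={A} ∩ NU={A,T} → {A} (+0)
site 3, node KMNUZ: KMNU={A} ∩ Z={A} → {A} (+0)
site 3, node FKMNRUZ: FR={T} ∪ KMNUZ={A} → {A,T} (+1)
site 4, node FR: F={T} ∩ R={T} → {T} (+0)
site 4, node KM: K={C} ∪ M={G} → {C,G} (+1)
site 4, node NU: N={T} ∪ U={G} → {G,T} (+1)
site 4, node KMNU: KM={C,G} ∩ NU={G,T} → {G} (+0)
site 4, node KMNUZ: KMNU={G} ∩ Z={G} → {G} (+0)
site 4, node FKMNRUZ: FR={T} ∪ KMNUZ={G} → {G,T} (+1)
site 5, node FR: F={G} ∪ R={C} → {C,G} (+1)
site 5, node KM: K={T} ∪ M={A} → {A,T} (+1)
site 5, node NU: N={T} ∪ U={A} → {A,T} (+1)
site 5, node KMNU: KM={A,T} ∩ NU={A,T} → {A,T} (+0)
site 5, node KMNUZ: KMNU={A,T} ∪ Z={C} → {A,C,T} (+1)
site 5, node FKMNRUZ: FR={C,G} ∩ KMNUZ={A,C,T} → {C} (+0)
per-site changes: [3, 4, 5, 2, 3, 4]; total = 21

C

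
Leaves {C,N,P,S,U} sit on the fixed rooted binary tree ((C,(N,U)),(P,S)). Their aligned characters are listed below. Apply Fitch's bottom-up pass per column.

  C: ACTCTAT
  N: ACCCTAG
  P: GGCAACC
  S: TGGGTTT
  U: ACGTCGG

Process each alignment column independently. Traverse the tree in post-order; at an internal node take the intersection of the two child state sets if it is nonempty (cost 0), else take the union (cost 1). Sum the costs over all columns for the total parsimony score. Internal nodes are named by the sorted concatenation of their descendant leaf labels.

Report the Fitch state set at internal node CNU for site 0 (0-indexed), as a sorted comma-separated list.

[col 0] NU: children N:{A}, U:{A} ∩→ {A}; cost 0
[col 0] CNU: children C:{A}, NU:{A} ∩→ {A}; cost 0
[col 0] PS: children P:{G}, S:{T} ∪→ {G,T}; cost 1
[col 0] CNPSU: children CNU:{A}, PS:{G,T} ∪→ {A,G,T}; cost 1
[col 1] NU: children N:{C}, U:{C} ∩→ {C}; cost 0
[col 1] CNU: children C:{C}, NU:{C} ∩→ {C}; cost 0
[col 1] PS: children P:{G}, S:{G} ∩→ {G}; cost 0
[col 1] CNPSU: children CNU:{C}, PS:{G} ∪→ {C,G}; cost 1
[col 2] NU: children N:{C}, U:{G} ∪→ {C,G}; cost 1
[col 2] CNU: children C:{T}, NU:{C,G} ∪→ {C,G,T}; cost 1
[col 2] PS: children P:{C}, S:{G} ∪→ {C,G}; cost 1
[col 2] CNPSU: children CNU:{C,G,T}, PS:{C,G} ∩→ {C,G}; cost 0
[col 3] NU: children N:{C}, U:{T} ∪→ {C,T}; cost 1
[col 3] CNU: children C:{C}, NU:{C,T} ∩→ {C}; cost 0
[col 3] PS: children P:{A}, S:{G} ∪→ {A,G}; cost 1
[col 3] CNPSU: children CNU:{C}, PS:{A,G} ∪→ {A,C,G}; cost 1
[col 4] NU: children N:{T}, U:{C} ∪→ {C,T}; cost 1
[col 4] CNU: children C:{T}, NU:{C,T} ∩→ {T}; cost 0
[col 4] PS: children P:{A}, S:{T} ∪→ {A,T}; cost 1
[col 4] CNPSU: children CNU:{T}, PS:{A,T} ∩→ {T}; cost 0
[col 5] NU: children N:{A}, U:{G} ∪→ {A,G}; cost 1
[col 5] CNU: children C:{A}, NU:{A,G} ∩→ {A}; cost 0
[col 5] PS: children P:{C}, S:{T} ∪→ {C,T}; cost 1
[col 5] CNPSU: children CNU:{A}, PS:{C,T} ∪→ {A,C,T}; cost 1
[col 6] NU: children N:{G}, U:{G} ∩→ {G}; cost 0
[col 6] CNU: children C:{T}, NU:{G} ∪→ {G,T}; cost 1
[col 6] PS: children P:{C}, S:{T} ∪→ {C,T}; cost 1
[col 6] CNPSU: children CNU:{G,T}, PS:{C,T} ∩→ {T}; cost 0
per-site changes: [2, 1, 3, 3, 2, 3, 2]; total = 16

A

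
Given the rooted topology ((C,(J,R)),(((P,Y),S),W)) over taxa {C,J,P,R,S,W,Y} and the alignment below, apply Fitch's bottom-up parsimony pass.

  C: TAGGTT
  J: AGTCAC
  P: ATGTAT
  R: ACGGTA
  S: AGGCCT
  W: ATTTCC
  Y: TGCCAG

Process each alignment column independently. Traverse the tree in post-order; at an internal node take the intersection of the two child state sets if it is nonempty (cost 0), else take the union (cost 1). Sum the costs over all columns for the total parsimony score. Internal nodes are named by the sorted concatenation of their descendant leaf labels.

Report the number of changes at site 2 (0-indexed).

[col 0] JR: children J:{A}, R:{A} ∩→ {A}; cost 0
[col 0] CJR: children C:{T}, JR:{A} ∪→ {A,T}; cost 1
[col 0] PY: children P:{A}, Y:{T} ∪→ {A,T}; cost 1
[col 0] PSY: children PY:{A,T}, S:{A} ∩→ {A}; cost 0
[col 0] PSWY: children PSY:{A}, W:{A} ∩→ {A}; cost 0
[col 0] CJPRSWY: children CJR:{A,T}, PSWY:{A} ∩→ {A}; cost 0
[col 1] JR: children J:{G}, R:{C} ∪→ {C,G}; cost 1
[col 1] CJR: children C:{A}, JR:{C,G} ∪→ {A,C,G}; cost 1
[col 1] PY: children P:{T}, Y:{G} ∪→ {G,T}; cost 1
[col 1] PSY: children PY:{G,T}, S:{G} ∩→ {G}; cost 0
[col 1] PSWY: children PSY:{G}, W:{T} ∪→ {G,T}; cost 1
[col 1] CJPRSWY: children CJR:{A,C,G}, PSWY:{G,T} ∩→ {G}; cost 0
[col 2] JR: children J:{T}, R:{G} ∪→ {G,T}; cost 1
[col 2] CJR: children C:{G}, JR:{G,T} ∩→ {G}; cost 0
[col 2] PY: children P:{G}, Y:{C} ∪→ {C,G}; cost 1
[col 2] PSY: children PY:{C,G}, S:{G} ∩→ {G}; cost 0
[col 2] PSWY: children PSY:{G}, W:{T} ∪→ {G,T}; cost 1
[col 2] CJPRSWY: children CJR:{G}, PSWY:{G,T} ∩→ {G}; cost 0
[col 3] JR: children J:{C}, R:{G} ∪→ {C,G}; cost 1
[col 3] CJR: children C:{G}, JR:{C,G} ∩→ {G}; cost 0
[col 3] PY: children P:{T}, Y:{C} ∪→ {C,T}; cost 1
[col 3] PSY: children PY:{C,T}, S:{C} ∩→ {C}; cost 0
[col 3] PSWY: children PSY:{C}, W:{T} ∪→ {C,T}; cost 1
[col 3] CJPRSWY: children CJR:{G}, PSWY:{C,T} ∪→ {C,G,T}; cost 1
[col 4] JR: children J:{A}, R:{T} ∪→ {A,T}; cost 1
[col 4] CJR: children C:{T}, JR:{A,T} ∩→ {T}; cost 0
[col 4] PY: children P:{A}, Y:{A} ∩→ {A}; cost 0
[col 4] PSY: children PY:{A}, S:{C} ∪→ {A,C}; cost 1
[col 4] PSWY: children PSY:{A,C}, W:{C} ∩→ {C}; cost 0
[col 4] CJPRSWY: children CJR:{T}, PSWY:{C} ∪→ {C,T}; cost 1
[col 5] JR: children J:{C}, R:{A} ∪→ {A,C}; cost 1
[col 5] CJR: children C:{T}, JR:{A,C} ∪→ {A,C,T}; cost 1
[col 5] PY: children P:{T}, Y:{G} ∪→ {G,T}; cost 1
[col 5] PSY: children PY:{G,T}, S:{T} ∩→ {T}; cost 0
[col 5] PSWY: children PSY:{T}, W:{C} ∪→ {C,T}; cost 1
[col 5] CJPRSWY: children CJR:{A,C,T}, PSWY:{C,T} ∩→ {C,T}; cost 0
per-site changes: [2, 4, 3, 4, 3, 4]; total = 20

3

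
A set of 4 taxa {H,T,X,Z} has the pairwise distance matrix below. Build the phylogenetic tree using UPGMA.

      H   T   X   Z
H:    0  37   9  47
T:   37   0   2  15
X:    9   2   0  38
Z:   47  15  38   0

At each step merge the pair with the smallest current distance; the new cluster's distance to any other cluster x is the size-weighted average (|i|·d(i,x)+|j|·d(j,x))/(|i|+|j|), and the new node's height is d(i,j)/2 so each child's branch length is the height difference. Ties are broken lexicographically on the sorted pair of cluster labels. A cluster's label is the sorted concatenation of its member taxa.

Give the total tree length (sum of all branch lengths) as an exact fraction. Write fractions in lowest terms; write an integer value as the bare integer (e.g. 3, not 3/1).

275/6

1. join T+X (d=2) ⇒ TX; edges |T|=1, |X|=1
  updated: d(H,TX)=23, d(TX,Z)=53/2
2. join H+TX (d=23) ⇒ HTX; edges |H|=23/2, |TX|=21/2
  updated: d(HTX,Z)=100/3
3. join HTX+Z (d=100/3) ⇒ HTXZ; edges |HTX|=31/6, |Z|=50/3
final tree: ((H:23/2,(T:1,X:1):21/2):31/6,Z:50/3)
total length: 275/6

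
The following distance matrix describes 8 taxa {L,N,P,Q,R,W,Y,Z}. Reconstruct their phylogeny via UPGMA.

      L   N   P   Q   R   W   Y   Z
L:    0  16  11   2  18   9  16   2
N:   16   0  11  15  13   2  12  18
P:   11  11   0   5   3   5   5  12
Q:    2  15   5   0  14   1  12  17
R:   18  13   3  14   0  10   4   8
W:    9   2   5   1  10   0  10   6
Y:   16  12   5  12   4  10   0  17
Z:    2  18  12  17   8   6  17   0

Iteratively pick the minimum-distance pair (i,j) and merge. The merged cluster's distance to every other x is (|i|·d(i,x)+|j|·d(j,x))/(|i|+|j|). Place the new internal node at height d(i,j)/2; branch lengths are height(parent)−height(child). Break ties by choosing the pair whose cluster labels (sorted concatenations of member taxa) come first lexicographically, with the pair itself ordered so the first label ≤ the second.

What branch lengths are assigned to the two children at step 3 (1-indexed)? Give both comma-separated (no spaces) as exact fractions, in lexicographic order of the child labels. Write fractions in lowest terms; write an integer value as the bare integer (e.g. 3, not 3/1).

iteration 1: select Q,W (d=1); attach at lengths (1/2, 1/2); label the merged cluster QW
  updated: d(L,QW)=11/2, d(N,QW)=17/2, d(P,QW)=5, d(QW,R)=12, d(QW,Y)=11, d(QW,Z)=23/2
iteration 2: select L,Z (d=2); attach at lengths (1, 1); label the merged cluster LZ
  updated: d(LZ,N)=17, d(LZ,P)=23/2, d(LZ,QW)=17/2, d(LZ,R)=13, d(LZ,Y)=33/2
iteration 3: select P,R (d=3); attach at lengths (3/2, 3/2); label the merged cluster PR
  updated: d(LZ,PR)=49/4, d(N,PR)=12, d(PR,QW)=17/2, d(PR,Y)=9/2
iteration 4: select PR,Y (d=9/2); attach at lengths (3/4, 9/4); label the merged cluster PRY
  updated: d(LZ,PRY)=41/3, d(N,PRY)=12, d(PRY,QW)=28/3
iteration 5: select LZ,QW (d=17/2); attach at lengths (13/4, 15/4); label the merged cluster LQWZ
  updated: d(LQWZ,N)=51/4, d(LQWZ,PRY)=23/2
iteration 6: select LQWZ,PRY (d=23/2); attach at lengths (3/2, 7/2); label the merged cluster LPQRWYZ
  updated: d(LPQRWYZ,N)=87/7
iteration 7: select LPQRWYZ,N (d=87/7); attach at lengths (13/28, 87/14); label the merged cluster LNPQRWYZ
final tree: ((((L:1,Z:1):13/4,(Q:1/2,W:1/2):15/4):3/2,((P:3/2,R:3/2):3/4,Y:9/4):7/2):13/28,N:87/14)
total length: 775/28

3/2,3/2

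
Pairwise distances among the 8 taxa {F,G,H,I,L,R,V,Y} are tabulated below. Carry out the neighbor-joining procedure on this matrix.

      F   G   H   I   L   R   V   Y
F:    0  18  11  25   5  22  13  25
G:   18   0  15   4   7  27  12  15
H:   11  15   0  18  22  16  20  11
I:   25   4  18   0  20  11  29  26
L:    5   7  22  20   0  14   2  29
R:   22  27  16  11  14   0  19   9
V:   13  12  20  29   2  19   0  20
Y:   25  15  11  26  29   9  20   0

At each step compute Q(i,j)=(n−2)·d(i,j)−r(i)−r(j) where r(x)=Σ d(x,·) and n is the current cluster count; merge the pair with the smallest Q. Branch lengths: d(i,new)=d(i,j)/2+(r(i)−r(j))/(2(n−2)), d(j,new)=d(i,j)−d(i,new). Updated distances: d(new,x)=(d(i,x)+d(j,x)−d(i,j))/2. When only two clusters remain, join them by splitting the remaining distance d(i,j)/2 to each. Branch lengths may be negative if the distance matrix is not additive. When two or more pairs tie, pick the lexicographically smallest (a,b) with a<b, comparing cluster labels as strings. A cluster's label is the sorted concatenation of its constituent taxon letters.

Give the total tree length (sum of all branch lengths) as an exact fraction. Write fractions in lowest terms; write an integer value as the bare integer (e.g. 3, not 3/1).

step 1: merge (G,I) at d=4, Q=-207; branch lengths G→-11/12, I→59/12; new cluster GI
  updated: d(F,GI)=39/2, d(GI,H)=29/2, d(GI,L)=23/2, d(GI,R)=17, d(GI,V)=37/2, d(GI,Y)=37/2
step 2: merge (L,V) at d=2, Q=-166; branch lengths L→1/10, V→19/10; new cluster LV
  updated: d(F,LV)=8, d(GI,LV)=14, d(H,LV)=20, d(LV,R)=31/2, d(LV,Y)=47/2
step 3: merge (F,LV) at d=8, Q=-269/2; branch lengths F→73/16, LV→55/16; new cluster FLV
  updated: d(FLV,GI)=51/4, d(FLV,H)=23/2, d(FLV,R)=59/4, d(FLV,Y)=81/4
step 4: merge (R,Y) at d=9, Q=-177/2; branch lengths R→25/6, Y→29/6; new cluster RY
  updated: d(FLV,RY)=13, d(GI,RY)=53/4, d(H,RY)=9
step 5: merge (FLV,GI) at d=51/4, Q=-209/4; branch lengths FLV→89/16, GI→115/16; new cluster FGILV
  updated: d(FGILV,H)=53/8, d(FGILV,RY)=27/4
step 6: merge (FGILV,H) at d=53/8, Q=-179/8; branch lengths FGILV→35/16, H→71/16; new cluster FGHILV
  updated: d(FGHILV,RY)=73/16
step 7: merge (FGHILV,RY) at d=73/16; branch lengths FGHILV→73/32, RY→73/32; new cluster FGHILRVY
final tree: ((((F:73/16,(L:1/10,V:19/10):55/16):89/16,(G:-11/12,I:59/12):115/16):35/16,H:71/16):73/32,(R:25/6,Y:29/6):73/32)
total length: 751/16

751/16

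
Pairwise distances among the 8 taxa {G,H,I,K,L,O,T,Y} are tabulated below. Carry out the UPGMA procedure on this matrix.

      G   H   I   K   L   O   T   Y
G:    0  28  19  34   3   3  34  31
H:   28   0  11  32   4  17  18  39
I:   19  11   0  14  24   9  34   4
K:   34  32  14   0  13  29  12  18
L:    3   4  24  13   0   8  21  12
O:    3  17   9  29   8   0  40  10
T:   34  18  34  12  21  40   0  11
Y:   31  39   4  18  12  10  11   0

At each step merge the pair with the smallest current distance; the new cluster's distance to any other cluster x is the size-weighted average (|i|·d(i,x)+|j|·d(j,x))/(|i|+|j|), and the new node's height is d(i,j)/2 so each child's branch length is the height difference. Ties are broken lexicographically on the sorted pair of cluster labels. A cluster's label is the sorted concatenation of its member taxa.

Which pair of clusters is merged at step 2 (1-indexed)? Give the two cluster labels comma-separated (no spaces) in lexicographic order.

I,Y

1. join G+L (d=3) ⇒ GL; edges |G|=3/2, |L|=3/2
  updated: d(GL,H)=16, d(GL,I)=43/2, d(GL,K)=47/2, d(GL,O)=11/2, d(GL,T)=55/2, d(GL,Y)=43/2
2. join I+Y (d=4) ⇒ IY; edges |I|=2, |Y|=2
  updated: d(GL,IY)=43/2, d(H,IY)=25, d(IY,K)=16, d(IY,O)=19/2, d(IY,T)=45/2
3. join GL+O (d=11/2) ⇒ GLO; edges |GL|=5/4, |O|=11/4
  updated: d(GLO,H)=49/3, d(GLO,IY)=35/2, d(GLO,K)=76/3, d(GLO,T)=95/3
4. join K+T (d=12) ⇒ KT; edges |K|=6, |T|=6
  updated: d(GLO,KT)=57/2, d(H,KT)=25, d(IY,KT)=77/4
5. join GLO+H (d=49/3) ⇒ GHLO; edges |GLO|=65/12, |H|=49/6
  updated: d(GHLO,IY)=155/8, d(GHLO,KT)=221/8
6. join IY+KT (d=77/4) ⇒ IKTY; edges |IY|=61/8, |KT|=29/8
  updated: d(GHLO,IKTY)=47/2
7. join GHLO+IKTY (d=47/2) ⇒ GHIKLOTY; edges |GHLO|=43/12, |IKTY|=17/8
final tree: ((((G:3/2,L:3/2):5/4,O:11/4):65/12,H:49/6):43/12,((I:2,Y:2):61/8,(K:6,T:6):29/8):17/8)
total length: 1285/24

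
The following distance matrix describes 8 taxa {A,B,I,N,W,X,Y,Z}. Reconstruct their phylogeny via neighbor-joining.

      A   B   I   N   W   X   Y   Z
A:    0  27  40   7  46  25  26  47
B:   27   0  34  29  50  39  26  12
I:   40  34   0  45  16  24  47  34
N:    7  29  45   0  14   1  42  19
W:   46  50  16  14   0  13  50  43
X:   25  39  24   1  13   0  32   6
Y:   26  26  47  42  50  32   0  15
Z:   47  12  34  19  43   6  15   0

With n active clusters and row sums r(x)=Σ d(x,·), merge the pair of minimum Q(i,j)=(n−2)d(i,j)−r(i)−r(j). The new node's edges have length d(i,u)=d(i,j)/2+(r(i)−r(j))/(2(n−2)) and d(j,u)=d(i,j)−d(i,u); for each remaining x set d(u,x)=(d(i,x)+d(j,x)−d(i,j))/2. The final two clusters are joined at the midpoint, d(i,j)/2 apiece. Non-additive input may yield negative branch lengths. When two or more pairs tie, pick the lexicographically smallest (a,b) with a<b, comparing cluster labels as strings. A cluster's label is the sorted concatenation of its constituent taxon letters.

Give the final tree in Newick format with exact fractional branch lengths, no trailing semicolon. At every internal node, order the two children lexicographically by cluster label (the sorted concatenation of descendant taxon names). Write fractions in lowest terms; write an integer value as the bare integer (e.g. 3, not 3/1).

1. join I+W (d=16, Q=-376) ⇒ IW; edges |I|=26/3, |W|=22/3
  updated: d(A,IW)=35, d(B,IW)=34, d(IW,N)=43/2, d(IW,X)=21/2, d(IW,Y)=81/2, d(IW,Z)=61/2
2. join A+N (d=7, Q=-503/2) ⇒ AN; edges |A|=33/4, |N|=-5/4
  updated: d(AN,B)=49/2, d(AN,IW)=99/4, d(AN,X)=19/2, d(AN,Y)=61/2, d(AN,Z)=59/2
3. join IW+X (d=21/2, Q=-781/4) ⇒ IWX; edges |IW|=341/32, |X|=-5/32
  updated: d(AN,IWX)=95/8, d(B,IWX)=125/4, d(IWX,Y)=31, d(IWX,Z)=13
4. join AN+IWX (d=95/8, Q=-1183/8) ⇒ AINWX; edges |AN|=359/48, |IWX|=211/48
  updated: d(AINWX,B)=351/16, d(AINWX,Y)=397/16, d(AINWX,Z)=245/16
5. join AINWX+Y (d=397/16, Q=-313/4) ⇒ AINWXY; edges |AINWX|=367/32, |Y|=427/32
  updated: d(AINWXY,B)=185/16, d(AINWXY,Z)=11/4
6. join AINWXY+B (d=185/16, Q=-421/16) ⇒ ABINWXY; edges |AINWXY|=37/32, |B|=333/32
  updated: d(ABINWXY,Z)=51/32
7. join ABINWXY+Z (d=51/32) ⇒ ABINWXYZ; edges |ABINWXY|=51/64, |Z|=51/64
final tree: (((((A:33/4,N:-5/4):359/48,((I:26/3,W:22/3):341/32,X:-5/32):211/48):367/32,Y:427/32):37/32,B:333/32):51/64,Z:51/64)
total length: 2667/32

(((((A:33/4,N:-5/4):359/48,((I:26/3,W:22/3):341/32,X:-5/32):211/48):367/32,Y:427/32):37/32,B:333/32):51/64,Z:51/64)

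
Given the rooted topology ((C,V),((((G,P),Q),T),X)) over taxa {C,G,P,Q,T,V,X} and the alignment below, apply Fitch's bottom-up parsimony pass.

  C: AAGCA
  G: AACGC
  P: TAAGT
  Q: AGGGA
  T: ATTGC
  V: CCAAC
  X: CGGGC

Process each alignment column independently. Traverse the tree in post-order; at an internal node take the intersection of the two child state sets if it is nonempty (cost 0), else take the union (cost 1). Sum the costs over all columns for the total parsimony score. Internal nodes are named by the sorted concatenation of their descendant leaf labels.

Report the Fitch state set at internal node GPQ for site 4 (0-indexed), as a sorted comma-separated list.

[col 0] CV: children C:{A}, V:{C} ∪→ {A,C}; cost 1
[col 0] GP: children G:{A}, P:{T} ∪→ {A,T}; cost 1
[col 0] GPQ: children GP:{A,T}, Q:{A} ∩→ {A}; cost 0
[col 0] GPQT: children GPQ:{A}, T:{A} ∩→ {A}; cost 0
[col 0] GPQTX: children GPQT:{A}, X:{C} ∪→ {A,C}; cost 1
[col 0] CGPQTVX: children CV:{A,C}, GPQTX:{A,C} ∩→ {A,C}; cost 0
[col 1] CV: children C:{A}, V:{C} ∪→ {A,C}; cost 1
[col 1] GP: children G:{A}, P:{A} ∩→ {A}; cost 0
[col 1] GPQ: children GP:{A}, Q:{G} ∪→ {A,G}; cost 1
[col 1] GPQT: children GPQ:{A,G}, T:{T} ∪→ {A,G,T}; cost 1
[col 1] GPQTX: children GPQT:{A,G,T}, X:{G} ∩→ {G}; cost 0
[col 1] CGPQTVX: children CV:{A,C}, GPQTX:{G} ∪→ {A,C,G}; cost 1
[col 2] CV: children C:{G}, V:{A} ∪→ {A,G}; cost 1
[col 2] GP: children G:{C}, P:{A} ∪→ {A,C}; cost 1
[col 2] GPQ: children GP:{A,C}, Q:{G} ∪→ {A,C,G}; cost 1
[col 2] GPQT: children GPQ:{A,C,G}, T:{T} ∪→ {A,C,G,T}; cost 1
[col 2] GPQTX: children GPQT:{A,C,G,T}, X:{G} ∩→ {G}; cost 0
[col 2] CGPQTVX: children CV:{A,G}, GPQTX:{G} ∩→ {G}; cost 0
[col 3] CV: children C:{C}, V:{A} ∪→ {A,C}; cost 1
[col 3] GP: children G:{G}, P:{G} ∩→ {G}; cost 0
[col 3] GPQ: children GP:{G}, Q:{G} ∩→ {G}; cost 0
[col 3] GPQT: children GPQ:{G}, T:{G} ∩→ {G}; cost 0
[col 3] GPQTX: children GPQT:{G}, X:{G} ∩→ {G}; cost 0
[col 3] CGPQTVX: children CV:{A,C}, GPQTX:{G} ∪→ {A,C,G}; cost 1
[col 4] CV: children C:{A}, V:{C} ∪→ {A,C}; cost 1
[col 4] GP: children G:{C}, P:{T} ∪→ {C,T}; cost 1
[col 4] GPQ: children GP:{C,T}, Q:{A} ∪→ {A,C,T}; cost 1
[col 4] GPQT: children GPQ:{A,C,T}, T:{C} ∩→ {C}; cost 0
[col 4] GPQTX: children GPQT:{C}, X:{C} ∩→ {C}; cost 0
[col 4] CGPQTVX: children CV:{A,C}, GPQTX:{C} ∩→ {C}; cost 0
per-site changes: [3, 4, 4, 2, 3]; total = 16

A,C,T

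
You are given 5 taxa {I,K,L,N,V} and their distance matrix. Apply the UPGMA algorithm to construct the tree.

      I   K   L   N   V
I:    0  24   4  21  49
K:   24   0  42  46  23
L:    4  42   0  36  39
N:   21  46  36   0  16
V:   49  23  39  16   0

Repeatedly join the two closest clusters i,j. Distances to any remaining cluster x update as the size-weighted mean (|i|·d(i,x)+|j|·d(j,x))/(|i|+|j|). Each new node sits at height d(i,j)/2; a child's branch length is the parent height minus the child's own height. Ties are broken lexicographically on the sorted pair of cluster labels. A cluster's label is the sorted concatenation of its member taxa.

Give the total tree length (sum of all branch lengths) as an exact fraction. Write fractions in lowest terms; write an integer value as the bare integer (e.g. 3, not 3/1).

1. join I+L (d=4) ⇒ IL; edges |I|=2, |L|=2
  updated: d(IL,K)=33, d(IL,N)=57/2, d(IL,V)=44
2. join N+V (d=16) ⇒ NV; edges |N|=8, |V|=8
  updated: d(IL,NV)=145/4, d(K,NV)=69/2
3. join IL+K (d=33) ⇒ IKL; edges |IL|=29/2, |K|=33/2
  updated: d(IKL,NV)=107/3
4. join IKL+NV (d=107/3) ⇒ IKLNV; edges |IKL|=4/3, |NV|=59/6
final tree: (((I:2,L:2):29/2,K:33/2):4/3,(N:8,V:8):59/6)
total length: 373/6

373/6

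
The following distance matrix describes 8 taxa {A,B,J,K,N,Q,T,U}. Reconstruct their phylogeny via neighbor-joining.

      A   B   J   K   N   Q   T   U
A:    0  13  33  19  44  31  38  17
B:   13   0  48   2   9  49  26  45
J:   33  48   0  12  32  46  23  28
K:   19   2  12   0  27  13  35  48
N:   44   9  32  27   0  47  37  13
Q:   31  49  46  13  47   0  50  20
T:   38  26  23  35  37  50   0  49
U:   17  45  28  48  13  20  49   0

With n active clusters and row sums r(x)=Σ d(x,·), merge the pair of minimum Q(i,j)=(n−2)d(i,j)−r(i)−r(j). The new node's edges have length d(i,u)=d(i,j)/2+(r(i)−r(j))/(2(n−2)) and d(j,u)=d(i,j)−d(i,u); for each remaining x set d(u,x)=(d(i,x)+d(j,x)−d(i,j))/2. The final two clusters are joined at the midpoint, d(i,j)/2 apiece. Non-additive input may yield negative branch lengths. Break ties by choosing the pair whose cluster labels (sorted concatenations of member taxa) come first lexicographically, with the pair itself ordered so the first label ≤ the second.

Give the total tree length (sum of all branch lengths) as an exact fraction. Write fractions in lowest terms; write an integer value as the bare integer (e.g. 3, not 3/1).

step 1: merge (Q,U) at d=20, Q=-356; branch lengths Q→13, U→7; new cluster QU
  updated: d(A,QU)=14, d(B,QU)=37, d(J,QU)=27, d(K,QU)=41/2, d(N,QU)=20, d(QU,T)=79/2
step 2: merge (B,N) at d=9, Q=-259; branch lengths B→11/10, N→79/10; new cluster BN
  updated: d(A,BN)=24, d(BN,J)=71/2, d(BN,K)=10, d(BN,QU)=24, d(BN,T)=27
step 3: merge (J,T) at d=23, Q=-201; branch lengths J→15/2, T→31/2; new cluster JT
  updated: d(A,JT)=24, d(BN,JT)=79/4, d(JT,K)=12, d(JT,QU)=87/4
step 4: merge (A,QU) at d=14, Q=-477/4; branch lengths A→57/8, QU→55/8; new cluster AQU
  updated: d(AQU,BN)=17, d(AQU,JT)=127/8, d(AQU,K)=51/4
step 5: merge (AQU,JT) at d=127/8, Q=-123/2; branch lengths AQU→119/16, JT→135/16; new cluster AJQTU
  updated: d(AJQTU,BN)=167/16, d(AJQTU,K)=71/16
step 6: merge (AJQTU,BN) at d=167/16, Q=-199/8; branch lengths AJQTU→39/16, BN→8; new cluster ABJNQTU
  updated: d(ABJNQTU,K)=2
step 7: merge (ABJNQTU,K) at d=2; branch lengths ABJNQTU→1, K→1; new cluster ABJKNQTU
final tree: ((((A:57/8,(Q:13,U:7):55/8):119/16,(J:15/2,T:31/2):135/16):39/16,(B:11/10,N:79/10):8):1,K:1)
total length: 1509/16

1509/16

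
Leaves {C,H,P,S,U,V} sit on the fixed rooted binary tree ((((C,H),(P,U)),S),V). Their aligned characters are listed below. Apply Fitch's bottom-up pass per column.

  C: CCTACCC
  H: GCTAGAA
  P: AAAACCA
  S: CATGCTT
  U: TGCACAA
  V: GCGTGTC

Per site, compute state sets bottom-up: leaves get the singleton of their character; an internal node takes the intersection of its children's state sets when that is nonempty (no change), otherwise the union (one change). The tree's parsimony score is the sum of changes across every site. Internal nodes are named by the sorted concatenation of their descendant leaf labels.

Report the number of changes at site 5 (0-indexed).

3

[col 0] CH: children C:{C}, H:{G} ∪→ {C,G}; cost 1
[col 0] PU: children P:{A}, U:{T} ∪→ {A,T}; cost 1
[col 0] CHPU: children CH:{C,G}, PU:{A,T} ∪→ {A,C,G,T}; cost 1
[col 0] CHPSU: children CHPU:{A,C,G,T}, S:{C} ∩→ {C}; cost 0
[col 0] CHPSUV: children CHPSU:{C}, V:{G} ∪→ {C,G}; cost 1
[col 1] CH: children C:{C}, H:{C} ∩→ {C}; cost 0
[col 1] PU: children P:{A}, U:{G} ∪→ {A,G}; cost 1
[col 1] CHPU: children CH:{C}, PU:{A,G} ∪→ {A,C,G}; cost 1
[col 1] CHPSU: children CHPU:{A,C,G}, S:{A} ∩→ {A}; cost 0
[col 1] CHPSUV: children CHPSU:{A}, V:{C} ∪→ {A,C}; cost 1
[col 2] CH: children C:{T}, H:{T} ∩→ {T}; cost 0
[col 2] PU: children P:{A}, U:{C} ∪→ {A,C}; cost 1
[col 2] CHPU: children CH:{T}, PU:{A,C} ∪→ {A,C,T}; cost 1
[col 2] CHPSU: children CHPU:{A,C,T}, S:{T} ∩→ {T}; cost 0
[col 2] CHPSUV: children CHPSU:{T}, V:{G} ∪→ {G,T}; cost 1
[col 3] CH: children C:{A}, H:{A} ∩→ {A}; cost 0
[col 3] PU: children P:{A}, U:{A} ∩→ {A}; cost 0
[col 3] CHPU: children CH:{A}, PU:{A} ∩→ {A}; cost 0
[col 3] CHPSU: children CHPU:{A}, S:{G} ∪→ {A,G}; cost 1
[col 3] CHPSUV: children CHPSU:{A,G}, V:{T} ∪→ {A,G,T}; cost 1
[col 4] CH: children C:{C}, H:{G} ∪→ {C,G}; cost 1
[col 4] PU: children P:{C}, U:{C} ∩→ {C}; cost 0
[col 4] CHPU: children CH:{C,G}, PU:{C} ∩→ {C}; cost 0
[col 4] CHPSU: children CHPU:{C}, S:{C} ∩→ {C}; cost 0
[col 4] CHPSUV: children CHPSU:{C}, V:{G} ∪→ {C,G}; cost 1
[col 5] CH: children C:{C}, H:{A} ∪→ {A,C}; cost 1
[col 5] PU: children P:{C}, U:{A} ∪→ {A,C}; cost 1
[col 5] CHPU: children CH:{A,C}, PU:{A,C} ∩→ {A,C}; cost 0
[col 5] CHPSU: children CHPU:{A,C}, S:{T} ∪→ {A,C,T}; cost 1
[col 5] CHPSUV: children CHPSU:{A,C,T}, V:{T} ∩→ {T}; cost 0
[col 6] CH: children C:{C}, H:{A} ∪→ {A,C}; cost 1
[col 6] PU: children P:{A}, U:{A} ∩→ {A}; cost 0
[col 6] CHPU: children CH:{A,C}, PU:{A} ∩→ {A}; cost 0
[col 6] CHPSU: children CHPU:{A}, S:{T} ∪→ {A,T}; cost 1
[col 6] CHPSUV: children CHPSU:{A,T}, V:{C} ∪→ {A,C,T}; cost 1
per-site changes: [4, 3, 3, 2, 2, 3, 3]; total = 20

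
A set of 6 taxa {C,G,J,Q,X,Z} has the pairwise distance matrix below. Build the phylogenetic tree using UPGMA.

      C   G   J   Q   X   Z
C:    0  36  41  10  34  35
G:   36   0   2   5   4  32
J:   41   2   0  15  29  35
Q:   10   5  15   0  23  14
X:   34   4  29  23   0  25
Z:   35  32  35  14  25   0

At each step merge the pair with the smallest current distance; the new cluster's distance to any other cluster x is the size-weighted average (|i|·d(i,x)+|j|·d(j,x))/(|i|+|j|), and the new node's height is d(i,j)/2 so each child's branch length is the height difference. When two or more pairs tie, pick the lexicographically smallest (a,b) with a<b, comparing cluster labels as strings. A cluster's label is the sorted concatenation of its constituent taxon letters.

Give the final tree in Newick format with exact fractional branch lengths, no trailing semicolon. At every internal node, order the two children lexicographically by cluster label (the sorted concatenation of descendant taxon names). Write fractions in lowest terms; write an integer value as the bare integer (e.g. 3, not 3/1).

1. join G+J (d=2) ⇒ GJ; edges |G|=1, |J|=1
  updated: d(C,GJ)=77/2, d(GJ,Q)=10, d(GJ,X)=33/2, d(GJ,Z)=67/2
2. join C+Q (d=10) ⇒ CQ; edges |C|=5, |Q|=5
  updated: d(CQ,GJ)=97/4, d(CQ,X)=57/2, d(CQ,Z)=49/2
3. join GJ+X (d=33/2) ⇒ GJX; edges |GJ|=29/4, |X|=33/4
  updated: d(CQ,GJX)=77/3, d(GJX,Z)=92/3
4. join CQ+Z (d=49/2) ⇒ CQZ; edges |CQ|=29/4, |Z|=49/4
  updated: d(CQZ,GJX)=82/3
5. join CQZ+GJX (d=82/3) ⇒ CGJQXZ; edges |CQZ|=17/12, |GJX|=65/12
final tree: (((C:5,Q:5):29/4,Z:49/4):17/12,((G:1,J:1):29/4,X:33/4):65/12)
total length: 323/6

(((C:5,Q:5):29/4,Z:49/4):17/12,((G:1,J:1):29/4,X:33/4):65/12)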